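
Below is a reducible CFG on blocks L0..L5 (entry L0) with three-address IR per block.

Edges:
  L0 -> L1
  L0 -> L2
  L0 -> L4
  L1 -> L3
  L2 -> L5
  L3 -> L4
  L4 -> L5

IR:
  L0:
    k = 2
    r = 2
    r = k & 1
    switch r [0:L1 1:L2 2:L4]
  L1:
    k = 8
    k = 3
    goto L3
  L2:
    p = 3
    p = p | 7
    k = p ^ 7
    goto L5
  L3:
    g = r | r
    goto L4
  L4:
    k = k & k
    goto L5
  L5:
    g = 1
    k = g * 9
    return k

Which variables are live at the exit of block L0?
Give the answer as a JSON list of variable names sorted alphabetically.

Answer: ["k", "r"]

Derivation:
Per-block:
  L0: {k,r} / ∅
  L1: {k} / ∅
  L2: {k,p} / ∅
  L3: {g} / {r}
  L4: {k} / {k}
  L5: {g,k} / ∅

Backward fixpoint:
  L0: in=∅ out={k,r}
  L1: in={r} out={k,r}
  L2: in=∅ out=∅
  L3: in={k,r} out={k}
  L4: in={k} out=∅
  L5: in=∅ out=∅

live-out(L0) = ["k", "r"]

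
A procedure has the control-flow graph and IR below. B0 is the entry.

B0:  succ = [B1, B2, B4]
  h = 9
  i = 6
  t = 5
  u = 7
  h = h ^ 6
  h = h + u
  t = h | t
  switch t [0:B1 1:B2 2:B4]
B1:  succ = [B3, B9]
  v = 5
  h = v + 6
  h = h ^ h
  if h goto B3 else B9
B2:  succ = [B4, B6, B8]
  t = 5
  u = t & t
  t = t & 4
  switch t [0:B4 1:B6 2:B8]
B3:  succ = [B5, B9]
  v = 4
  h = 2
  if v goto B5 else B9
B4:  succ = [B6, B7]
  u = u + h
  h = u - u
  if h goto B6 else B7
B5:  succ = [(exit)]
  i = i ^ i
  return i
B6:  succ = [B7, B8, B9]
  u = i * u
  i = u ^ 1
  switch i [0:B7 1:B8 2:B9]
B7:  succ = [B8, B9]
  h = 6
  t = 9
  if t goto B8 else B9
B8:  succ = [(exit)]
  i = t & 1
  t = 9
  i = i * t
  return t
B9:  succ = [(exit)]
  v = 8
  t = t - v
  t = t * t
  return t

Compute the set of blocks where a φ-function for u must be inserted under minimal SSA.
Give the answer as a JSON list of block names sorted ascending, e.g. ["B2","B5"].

Answer: ["B4", "B6", "B7", "B8", "B9"]

Analysis:
idom tree: B1←B0 B2←B0 B3←B1 B4←B0 B5←B3 B6←B0 B7←B0 B8←B0 B9←B0
Join-block Dom:
  B4: preds {B0,B2}: {B0} ∩ {B0,B2} = {B0}; idom=B0
  B6: preds {B2,B4}: {B0,B2} ∩ {B0,B4} = {B0}; idom=B0
  B7: preds {B4,B6}: {B0,B4} ∩ {B0,B6} = {B0}; idom=B0
  B8: preds {B2,B6,B7}: {B0,B2} ∩ {B0,B6} ∩ {B0,B7} = {B0}; idom=B0
  B9: preds {B1,B3,B6,B7}: {B0,B1} ∩ {B0,B1,B3} ∩ {B0,B6} ∩ {B0,B7} = {B0}; idom=B0

Frontier:
  join B4 pred B0: · stop@B0
  join B4 pred B2: B2 stop@B0
  join B6 pred B2: B2 stop@B0
  join B6 pred B4: B4 stop@B0
  join B7 pred B4: B4 stop@B0
  join B7 pred B6: B6 stop@B0
  join B8 pred B2: B2 stop@B0
  join B8 pred B6: B6 stop@B0
  join B8 pred B7: B7 stop@B0
  join B9 pred B1: B1 stop@B0
  join B9 pred B3: B3→B1 stop@B0
  join B9 pred B6: B6 stop@B0
  join B9 pred B7: B7 stop@B0
  B0: DF=∅
  B1: DF={B9}
  B2: DF={B4,B6,B8}
  B3: DF={B9}
  B4: DF={B6,B7}
  B5: DF=∅
  B6: DF={B7,B8,B9}
  B7: DF={B8,B9}
  B8: DF=∅
  B9: DF=∅

φ for u: defs {B0,B2,B4,B6}
  DF⁺ = {B4,B6,B7,B8,B9}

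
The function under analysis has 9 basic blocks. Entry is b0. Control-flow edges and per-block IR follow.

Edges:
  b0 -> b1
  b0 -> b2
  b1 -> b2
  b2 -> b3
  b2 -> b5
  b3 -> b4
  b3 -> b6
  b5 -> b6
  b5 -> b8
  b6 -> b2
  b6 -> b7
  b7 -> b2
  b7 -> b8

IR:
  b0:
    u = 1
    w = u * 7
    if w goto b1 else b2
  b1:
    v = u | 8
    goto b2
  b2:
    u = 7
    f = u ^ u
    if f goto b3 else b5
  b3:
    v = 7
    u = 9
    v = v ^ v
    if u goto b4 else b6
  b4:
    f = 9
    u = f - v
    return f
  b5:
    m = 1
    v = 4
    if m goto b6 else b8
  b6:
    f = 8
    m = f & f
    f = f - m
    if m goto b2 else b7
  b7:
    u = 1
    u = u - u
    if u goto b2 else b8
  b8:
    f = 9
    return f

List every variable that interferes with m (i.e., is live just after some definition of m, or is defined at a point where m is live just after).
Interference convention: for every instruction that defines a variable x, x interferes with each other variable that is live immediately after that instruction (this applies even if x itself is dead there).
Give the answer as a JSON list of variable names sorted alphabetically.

Block summaries:
  b0: {u,w} / ∅
  b1: {v} / {u}
  b2: {f,u} / ∅
  b3: {u,v} / ∅
  b4: {f,u} / {v}
  b5: {m,v} / ∅
  b6: {f,m} / ∅
  b7: {u} / ∅
  b8: {f} / ∅

Live sets:
  b0: in=∅ out={u}
  b1: in={u} out=∅
  b2: in=∅ out=∅
  b3: in=∅ out={v}
  b4: in={v} out=∅
  b5: in=∅ out=∅
  b6: in=∅ out=∅
  b7: in=∅ out=∅
  b8: in=∅ out=∅

Conflict graph:
  f: {m,u,v}
  m: {f,v}
  u: {f,v,w}
  v: {f,m,u}
  w: {u}

N(m) = ["f", "v"]

Answer: ["f", "v"]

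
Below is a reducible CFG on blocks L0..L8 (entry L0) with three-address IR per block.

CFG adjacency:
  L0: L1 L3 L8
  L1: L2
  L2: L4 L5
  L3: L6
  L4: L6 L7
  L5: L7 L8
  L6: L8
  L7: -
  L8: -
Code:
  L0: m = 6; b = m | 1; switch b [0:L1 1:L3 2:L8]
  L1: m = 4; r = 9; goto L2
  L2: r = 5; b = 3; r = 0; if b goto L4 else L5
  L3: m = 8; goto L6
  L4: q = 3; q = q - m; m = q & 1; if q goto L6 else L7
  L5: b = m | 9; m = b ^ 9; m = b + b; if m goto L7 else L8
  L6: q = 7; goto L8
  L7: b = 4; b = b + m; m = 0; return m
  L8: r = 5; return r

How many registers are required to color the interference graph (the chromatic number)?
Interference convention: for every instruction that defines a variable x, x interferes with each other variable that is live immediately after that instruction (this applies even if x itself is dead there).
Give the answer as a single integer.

Answer: 3

Working:
Block summaries:
  L0: {b,m} / ∅
  L1: {m,r} / ∅
  L2: {b,r} / ∅
  L3: {m} / ∅
  L4: {m,q} / {m}
  L5: {b,m} / {m}
  L6: {q} / ∅
  L7: {b,m} / {m}
  L8: {r} / ∅

Liveness:
  L0: in=∅ out=∅
  L1: in=∅ out={m}
  L2: in={m} out={m}
  L3: in=∅ out=∅
  L4: in={m} out={m}
  L5: in={m} out={m}
  L6: in=∅ out=∅
  L7: in={m} out=∅
  L8: in=∅ out=∅

Interfere edges:
  b — {m,r}
  m — {b,q,r}
  q — {m}
  r — {b,m}

Colouring:
  clique {b,m,r} ⇒ need ≥ 3
  assign b→R1 m→R0 q→R1 r→R2 — no edge inside a register ⇒ χ ≤ 3
  χ = 3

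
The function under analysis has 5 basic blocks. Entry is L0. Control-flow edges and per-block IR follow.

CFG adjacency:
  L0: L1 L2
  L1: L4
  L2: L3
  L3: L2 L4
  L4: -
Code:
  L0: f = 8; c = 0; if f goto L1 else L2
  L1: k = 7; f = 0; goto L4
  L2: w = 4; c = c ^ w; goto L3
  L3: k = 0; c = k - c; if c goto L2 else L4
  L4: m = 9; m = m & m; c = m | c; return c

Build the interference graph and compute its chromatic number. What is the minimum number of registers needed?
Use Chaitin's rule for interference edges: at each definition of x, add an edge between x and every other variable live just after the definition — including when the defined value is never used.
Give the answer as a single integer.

Per-block:
  L0: {c,f} / ∅
  L1: {f,k} / ∅
  L2: {c,w} / {c}
  L3: {c,k} / {c}
  L4: {c,m} / {c}

Liveness:
  L0 li=∅ lo={c}
  L1 li={c} lo={c}
  L2 li={c} lo={c}
  L3 li={c} lo={c}
  L4 li={c} lo=∅

Interference:
  c: {f,k,m,w}
  f: {c}
  k: {c}
  m: {c}
  w: {c}

Registers:
  lower bound: {c,f} mutually conflict ⇒ χ ≥ 2
  2-colouring: r0={c}  r1={f,k,m,w}
  χ = 2

Answer: 2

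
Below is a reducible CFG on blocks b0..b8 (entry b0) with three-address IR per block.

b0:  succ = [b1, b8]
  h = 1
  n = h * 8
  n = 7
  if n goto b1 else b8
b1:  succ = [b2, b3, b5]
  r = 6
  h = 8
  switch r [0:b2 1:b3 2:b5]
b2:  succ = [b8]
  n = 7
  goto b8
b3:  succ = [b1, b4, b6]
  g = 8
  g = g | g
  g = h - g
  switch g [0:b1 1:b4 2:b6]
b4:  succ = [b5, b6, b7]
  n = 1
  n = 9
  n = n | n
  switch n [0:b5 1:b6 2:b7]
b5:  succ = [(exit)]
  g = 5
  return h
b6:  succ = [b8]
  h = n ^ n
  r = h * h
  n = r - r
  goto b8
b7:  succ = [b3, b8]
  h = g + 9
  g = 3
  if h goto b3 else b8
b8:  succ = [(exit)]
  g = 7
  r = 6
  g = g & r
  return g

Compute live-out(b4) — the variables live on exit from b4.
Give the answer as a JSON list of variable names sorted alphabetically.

Block summaries:
  b0: {h,n} / ∅
  b1: {h,r} / ∅
  b2: {n} / ∅
  b3: {g} / {h}
  b4: {n} / ∅
  b5: {g} / {h}
  b6: {h,n,r} / {n}
  b7: {g,h} / {g}
  b8: {g,r} / ∅

Live sets:
  live b0: ∅→{n}
  live b1: {n}→{h,n}
  live b2: ∅→∅
  live b3: {h,n}→{g,h,n}
  live b4: {g,h}→{g,h,n}
  live b5: {h}→∅
  live b6: {n}→∅
  live b7: {g,n}→{h,n}
  live b8: ∅→∅

live-out(b4) = ["g", "h", "n"]

Answer: ["g", "h", "n"]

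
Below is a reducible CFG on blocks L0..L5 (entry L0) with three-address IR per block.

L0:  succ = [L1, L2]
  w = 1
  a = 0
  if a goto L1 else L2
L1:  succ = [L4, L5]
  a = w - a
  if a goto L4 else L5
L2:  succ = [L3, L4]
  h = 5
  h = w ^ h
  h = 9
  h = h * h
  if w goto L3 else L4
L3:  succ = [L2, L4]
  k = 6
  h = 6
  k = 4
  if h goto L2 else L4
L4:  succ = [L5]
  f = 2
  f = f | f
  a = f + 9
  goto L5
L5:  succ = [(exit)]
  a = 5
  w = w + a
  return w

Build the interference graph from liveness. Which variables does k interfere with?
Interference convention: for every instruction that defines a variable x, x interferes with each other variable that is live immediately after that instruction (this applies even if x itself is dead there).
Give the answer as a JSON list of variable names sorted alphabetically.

Per-block:
  L0: def={a,w} ue=∅
  L1: def={a} ue={a,w}
  L2: def={h} ue={w}
  L3: def={h,k} ue=∅
  L4: def={a,f} ue=∅
  L5: def={a,w} ue={w}

Live sets:
  L0 li=∅ lo={a,w}
  L1 li={a,w} lo={w}
  L2 li={w} lo={w}
  L3 li={w} lo={w}
  L4 li={w} lo={w}
  L5 li={w} lo=∅

Conflict graph:
  a↔{w}
  f↔{w}
  h↔{k,w}
  k↔{h,w}
  w↔{a,f,h,k}

N(k) = ["h", "w"]

Answer: ["h", "w"]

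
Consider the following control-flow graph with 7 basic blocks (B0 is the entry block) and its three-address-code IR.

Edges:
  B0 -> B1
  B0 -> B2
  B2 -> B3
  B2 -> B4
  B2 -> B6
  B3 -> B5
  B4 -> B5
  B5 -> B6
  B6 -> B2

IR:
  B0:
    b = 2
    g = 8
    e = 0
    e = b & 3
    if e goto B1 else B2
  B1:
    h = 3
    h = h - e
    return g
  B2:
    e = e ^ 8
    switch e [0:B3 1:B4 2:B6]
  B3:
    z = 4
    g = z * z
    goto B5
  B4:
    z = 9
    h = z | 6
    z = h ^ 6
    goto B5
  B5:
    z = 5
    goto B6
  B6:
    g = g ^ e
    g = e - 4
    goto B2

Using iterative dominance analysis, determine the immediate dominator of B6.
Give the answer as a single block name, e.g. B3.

idom tree: B1←B0 B2←B0 B3←B2 B4←B2 B5←B2 B6←B2
Join-block Dom:
  B2: preds {B0,B6}: {B0} ∩ {B0,B2,B6} = {B0}; idom=B0
  B5: preds {B3,B4}: {B0,B2,B3} ∩ {B0,B2,B4} = {B0,B2}; idom=B2
  B6: preds {B2,B5}: {B0,B2} ∩ {B0,B2,B5} = {B0,B2}; idom=B2

idom(B6) = B2

Answer: B2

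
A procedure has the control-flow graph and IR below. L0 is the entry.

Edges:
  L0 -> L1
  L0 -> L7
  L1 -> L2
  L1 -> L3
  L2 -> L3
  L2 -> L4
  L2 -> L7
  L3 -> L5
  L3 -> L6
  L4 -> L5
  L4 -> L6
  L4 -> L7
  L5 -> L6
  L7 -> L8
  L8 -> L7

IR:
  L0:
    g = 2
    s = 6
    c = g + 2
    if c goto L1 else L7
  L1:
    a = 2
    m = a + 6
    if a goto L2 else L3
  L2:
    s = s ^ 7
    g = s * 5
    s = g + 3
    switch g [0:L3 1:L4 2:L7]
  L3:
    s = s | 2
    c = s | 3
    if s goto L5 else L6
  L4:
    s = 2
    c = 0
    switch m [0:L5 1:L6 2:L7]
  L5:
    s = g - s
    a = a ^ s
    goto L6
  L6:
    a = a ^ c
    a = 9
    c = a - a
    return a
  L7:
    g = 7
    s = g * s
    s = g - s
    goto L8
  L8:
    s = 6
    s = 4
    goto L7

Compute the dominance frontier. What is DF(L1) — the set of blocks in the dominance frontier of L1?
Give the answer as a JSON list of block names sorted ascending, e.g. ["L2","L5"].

Answer: ["L7"]

Analysis:
idom tree: L1←L0 L2←L1 L3←L1 L4←L2 L5←L1 L6←L1 L7←L0 L8←L7
Join-block Dom:
  L3: preds {L1,L2}: {L0,L1} ∩ {L0,L1,L2} = {L0,L1}; idom=L1
  L5: preds {L3,L4}: {L0,L1,L3} ∩ {L0,L1,L2,L4} = {L0,L1}; idom=L1
  L6: preds {L3,L4,L5}: {L0,L1,L3} ∩ {L0,L1,L2,L4} ∩ {L0,L1,L5} = {L0,L1}; idom=L1
  L7: preds {L0,L2,L4,L8}: {L0} ∩ {L0,L1,L2} ∩ {L0,L1,L2,L4} ∩ {L0,L7,L8} = {L0}; idom=L0

DF derivation:
  L3←L1: walk · to L1
  L3←L2: walk L2 to L1
  L5←L3: walk L3 to L1
  L5←L4: walk L4→L2 to L1
  L6←L3: walk L3 to L1
  L6←L4: walk L4→L2 to L1
  L6←L5: walk L5 to L1
  L7←L0: walk · to L0
  L7←L2: walk L2→L1 to L0
  L7←L4: walk L4→L2→L1 to L0
  L7←L8: walk L8→L7 to L0
  L0 → ∅
  L1 → {L7}
  L2 → {L3,L5,L6,L7}
  L3 → {L5,L6}
  L4 → {L5,L6,L7}
  L5 → {L6}
  L6 → ∅
  L7 → {L7}
  L8 → {L7}

DF(L1) = ["L7"]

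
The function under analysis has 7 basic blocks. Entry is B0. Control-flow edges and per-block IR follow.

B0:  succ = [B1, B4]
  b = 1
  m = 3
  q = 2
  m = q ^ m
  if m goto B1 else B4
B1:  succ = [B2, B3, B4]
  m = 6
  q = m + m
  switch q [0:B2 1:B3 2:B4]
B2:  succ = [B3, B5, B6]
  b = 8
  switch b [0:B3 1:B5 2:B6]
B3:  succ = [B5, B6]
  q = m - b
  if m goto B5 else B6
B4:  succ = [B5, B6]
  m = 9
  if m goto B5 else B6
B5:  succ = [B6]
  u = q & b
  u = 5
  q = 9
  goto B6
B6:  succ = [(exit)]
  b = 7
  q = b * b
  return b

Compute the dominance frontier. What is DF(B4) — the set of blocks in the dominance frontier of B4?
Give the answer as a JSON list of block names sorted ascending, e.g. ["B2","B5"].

Answer: ["B5", "B6"]

Working:
idom tree: B1←B0 B2←B1 B3←B1 B4←B0 B5←B0 B6←B0
Dom∩ at merges:
  B3: preds {B1,B2}: {B0,B1} ∩ {B0,B1,B2} = {B0,B1}; idom=B1
  B4: preds {B0,B1}: {B0} ∩ {B0,B1} = {B0}; idom=B0
  B5: preds {B2,B3,B4}: {B0,B1,B2} ∩ {B0,B1,B3} ∩ {B0,B4} = {B0}; idom=B0
  B6: preds {B2,B3,B4,B5}: {B0,B1,B2} ∩ {B0,B1,B3} ∩ {B0,B4} ∩ {B0,B5} = {B0}; idom=B0

DF walk-up:
  B3←B1: walk · to B1
  B3←B2: walk B2 to B1
  B4←B0: walk · to B0
  B4←B1: walk B1 to B0
  B5←B2: walk B2→B1 to B0
  B5←B3: walk B3→B1 to B0
  B5←B4: walk B4 to B0
  B6←B2: walk B2→B1 to B0
  B6←B3: walk B3→B1 to B0
  B6←B4: walk B4 to B0
  B6←B5: walk B5 to B0
  B0: DF=∅
  B1: DF={B4,B5,B6}
  B2: DF={B3,B5,B6}
  B3: DF={B5,B6}
  B4: DF={B5,B6}
  B5: DF={B6}
  B6: DF=∅

DF(B4) = ["B5", "B6"]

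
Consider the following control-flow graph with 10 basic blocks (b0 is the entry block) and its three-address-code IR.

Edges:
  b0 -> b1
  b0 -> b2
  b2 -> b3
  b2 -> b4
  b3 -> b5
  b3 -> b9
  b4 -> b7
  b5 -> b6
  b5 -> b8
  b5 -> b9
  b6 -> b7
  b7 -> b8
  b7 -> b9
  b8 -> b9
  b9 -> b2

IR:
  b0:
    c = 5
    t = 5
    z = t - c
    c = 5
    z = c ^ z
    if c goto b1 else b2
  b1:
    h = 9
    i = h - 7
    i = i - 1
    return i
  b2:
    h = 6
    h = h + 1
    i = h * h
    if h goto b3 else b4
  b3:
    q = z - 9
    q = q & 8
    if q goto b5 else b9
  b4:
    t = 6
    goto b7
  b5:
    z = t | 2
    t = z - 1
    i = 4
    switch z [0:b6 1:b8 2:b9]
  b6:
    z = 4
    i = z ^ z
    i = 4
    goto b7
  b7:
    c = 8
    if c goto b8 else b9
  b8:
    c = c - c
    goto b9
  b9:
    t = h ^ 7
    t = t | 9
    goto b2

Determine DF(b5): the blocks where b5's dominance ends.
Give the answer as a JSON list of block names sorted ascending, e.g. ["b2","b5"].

Answer: ["b7", "b8", "b9"]

Working:
idom tree: b1←b0 b2←b0 b3←b2 b4←b2 b5←b3 b6←b5 b7←b2 b8←b2 b9←b2
Dom∩ at merges:
  b2: preds {b0,b9}: {b0} ∩ {b0,b2,b9} = {b0}; idom=b0
  b7: preds {b4,b6}: {b0,b2,b4} ∩ {b0,b2,b3,b5,b6} = {b0,b2}; idom=b2
  b8: preds {b5,b7}: {b0,b2,b3,b5} ∩ {b0,b2,b7} = {b0,b2}; idom=b2
  b9: preds {b3,b5,b7,b8}: {b0,b2,b3} ∩ {b0,b2,b3,b5} ∩ {b0,b2,b7} ∩ {b0,b2,b8} = {b0,b2}; idom=b2

DF walk-up:
  b2←b0: walk · to b0
  b2←b9: walk b9→b2 to b0
  b7←b4: walk b4 to b2
  b7←b6: walk b6→b5→b3 to b2
  b8←b5: walk b5→b3 to b2
  b8←b7: walk b7 to b2
  b9←b3: walk b3 to b2
  b9←b5: walk b5→b3 to b2
  b9←b7: walk b7 to b2
  b9←b8: walk b8 to b2
  DF(b0)=∅
  DF(b1)=∅
  DF(b2)={b2}
  DF(b3)={b7,b8,b9}
  DF(b4)={b7}
  DF(b5)={b7,b8,b9}
  DF(b6)={b7}
  DF(b7)={b8,b9}
  DF(b8)={b9}
  DF(b9)={b2}

DF(b5) = ["b7", "b8", "b9"]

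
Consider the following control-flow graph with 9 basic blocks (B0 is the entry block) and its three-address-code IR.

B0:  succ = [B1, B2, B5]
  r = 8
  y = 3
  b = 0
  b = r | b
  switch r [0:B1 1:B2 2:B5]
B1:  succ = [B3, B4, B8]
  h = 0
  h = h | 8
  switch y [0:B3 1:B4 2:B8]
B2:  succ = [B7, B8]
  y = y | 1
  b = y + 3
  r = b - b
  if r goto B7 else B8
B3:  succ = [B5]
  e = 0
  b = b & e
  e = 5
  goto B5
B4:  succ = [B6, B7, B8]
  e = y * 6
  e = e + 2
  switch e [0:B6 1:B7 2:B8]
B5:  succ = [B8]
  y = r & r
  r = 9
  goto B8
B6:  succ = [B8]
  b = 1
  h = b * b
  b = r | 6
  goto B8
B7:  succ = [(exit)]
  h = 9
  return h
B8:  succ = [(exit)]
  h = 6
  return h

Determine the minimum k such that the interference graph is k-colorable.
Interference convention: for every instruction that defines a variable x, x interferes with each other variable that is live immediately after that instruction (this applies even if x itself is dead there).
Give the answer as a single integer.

Block summaries:
  B0: {b,r,y} / ∅
  B1: {h} / {y}
  B2: {b,r,y} / {y}
  B3: {b,e} / {b}
  B4: {e} / {y}
  B5: {r,y} / {r}
  B6: {b,h} / {r}
  B7: {h} / ∅
  B8: {h} / ∅

Liveness:
  live B0: ∅→{b,r,y}
  live B1: {b,r,y}→{b,r,y}
  live B2: {y}→∅
  live B3: {b,r}→{r}
  live B4: {r,y}→{r}
  live B5: {r}→∅
  live B6: {r}→∅
  live B7: ∅→∅
  live B8: ∅→∅

Conflict graph:
  b: {e,h,r,y}
  e: {b,r}
  h: {b,r,y}
  r: {b,e,h,y}
  y: {b,h,r}

Registers:
  lower bound: {b,h,r,y} mutually conflict ⇒ χ ≥ 4
  assign b→c0 e→c2 h→c2 r→c1 y→c3 — no edge inside a register ⇒ χ ≤ 4
  χ = 4

Answer: 4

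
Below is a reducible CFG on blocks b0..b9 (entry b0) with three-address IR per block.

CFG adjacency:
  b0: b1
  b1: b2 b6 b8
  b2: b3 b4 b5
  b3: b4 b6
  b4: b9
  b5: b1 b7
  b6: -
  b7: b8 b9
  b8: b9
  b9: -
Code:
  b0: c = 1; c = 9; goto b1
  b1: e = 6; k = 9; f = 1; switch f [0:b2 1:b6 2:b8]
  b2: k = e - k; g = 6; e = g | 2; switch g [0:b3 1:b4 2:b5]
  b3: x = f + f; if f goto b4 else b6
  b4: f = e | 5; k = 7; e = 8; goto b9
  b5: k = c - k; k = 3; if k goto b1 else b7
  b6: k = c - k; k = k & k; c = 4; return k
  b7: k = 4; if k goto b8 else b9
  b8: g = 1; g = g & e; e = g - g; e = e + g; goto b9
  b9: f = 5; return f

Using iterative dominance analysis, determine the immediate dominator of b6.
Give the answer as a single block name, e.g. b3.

idom tree: b1←b0 b2←b1 b3←b2 b4←b2 b5←b2 b6←b1 b7←b5 b8←b1 b9←b1
Join-block Dom:
  b1: preds {b0,b5}: {b0} ∩ {b0,b1,b2,b5} = {b0}; idom=b0
  b4: preds {b2,b3}: {b0,b1,b2} ∩ {b0,b1,b2,b3} = {b0,b1,b2}; idom=b2
  b6: preds {b1,b3}: {b0,b1} ∩ {b0,b1,b2,b3} = {b0,b1}; idom=b1
  b8: preds {b1,b7}: {b0,b1} ∩ {b0,b1,b2,b5,b7} = {b0,b1}; idom=b1
  b9: preds {b4,b7,b8}: {b0,b1,b2,b4} ∩ {b0,b1,b2,b5,b7} ∩ {b0,b1,b8} = {b0,b1}; idom=b1

idom(b6) = b1

Answer: b1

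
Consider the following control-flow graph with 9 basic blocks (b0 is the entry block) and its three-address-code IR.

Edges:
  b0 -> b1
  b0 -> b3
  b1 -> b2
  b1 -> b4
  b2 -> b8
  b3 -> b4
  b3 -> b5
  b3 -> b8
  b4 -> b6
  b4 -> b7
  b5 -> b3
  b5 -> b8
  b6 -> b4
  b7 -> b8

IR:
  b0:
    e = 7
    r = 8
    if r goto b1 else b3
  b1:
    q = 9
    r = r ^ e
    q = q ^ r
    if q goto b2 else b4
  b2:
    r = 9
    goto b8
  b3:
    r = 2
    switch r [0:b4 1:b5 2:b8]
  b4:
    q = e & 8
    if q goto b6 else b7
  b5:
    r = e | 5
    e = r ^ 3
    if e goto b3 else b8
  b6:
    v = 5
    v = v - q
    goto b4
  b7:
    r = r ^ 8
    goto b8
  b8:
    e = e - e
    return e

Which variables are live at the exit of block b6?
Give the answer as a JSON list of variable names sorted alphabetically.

Answer: ["e", "r"]

Derivation:
def/use:
  b0: {e,r} / ∅
  b1: {q,r} / {e,r}
  b2: {r} / ∅
  b3: {r} / ∅
  b4: {q} / {e}
  b5: {e,r} / {e}
  b6: {v} / {q}
  b7: {r} / {r}
  b8: {e} / {e}

Live sets:
  b0 li=∅ lo={e,r}
  b1 li={e,r} lo={e,r}
  b2 li={e} lo={e}
  b3 li={e} lo={e,r}
  b4 li={e,r} lo={e,q,r}
  b5 li={e} lo={e}
  b6 li={e,q,r} lo={e,r}
  b7 li={e,r} lo={e}
  b8 li={e} lo=∅

live-out(b6) = ["e", "r"]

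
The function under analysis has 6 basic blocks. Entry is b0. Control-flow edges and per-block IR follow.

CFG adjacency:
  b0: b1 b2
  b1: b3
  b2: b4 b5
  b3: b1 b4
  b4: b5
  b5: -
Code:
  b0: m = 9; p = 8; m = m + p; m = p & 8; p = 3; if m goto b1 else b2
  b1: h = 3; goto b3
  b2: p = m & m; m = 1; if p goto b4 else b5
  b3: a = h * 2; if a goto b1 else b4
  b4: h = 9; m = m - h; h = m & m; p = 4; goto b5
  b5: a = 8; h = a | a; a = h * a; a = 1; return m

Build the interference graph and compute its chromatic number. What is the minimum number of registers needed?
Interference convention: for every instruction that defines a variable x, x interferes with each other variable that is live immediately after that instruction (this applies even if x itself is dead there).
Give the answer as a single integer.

Answer: 3

Working:
Per-block:
  b0: {m,p} / ∅
  b1: {h} / ∅
  b2: {m,p} / {m}
  b3: {a} / {h}
  b4: {h,m,p} / {m}
  b5: {a,h} / {m}

Liveness:
  b0 li=∅ lo={m}
  b1 li={m} lo={h,m}
  b2 li={m} lo={m}
  b3 li={h,m} lo={m}
  b4 li={m} lo={m}
  b5 li={m} lo=∅

Interference:
  a — {h,m}
  h — {a,m}
  m — {a,h,p}
  p — {m}

Chromatic number:
  {a,h,m} pairwise interfere (3-clique) ⇒ χ ≥ 3
  3-colouring: R0={m}  R1={a,p}  R2={h}
  χ = 3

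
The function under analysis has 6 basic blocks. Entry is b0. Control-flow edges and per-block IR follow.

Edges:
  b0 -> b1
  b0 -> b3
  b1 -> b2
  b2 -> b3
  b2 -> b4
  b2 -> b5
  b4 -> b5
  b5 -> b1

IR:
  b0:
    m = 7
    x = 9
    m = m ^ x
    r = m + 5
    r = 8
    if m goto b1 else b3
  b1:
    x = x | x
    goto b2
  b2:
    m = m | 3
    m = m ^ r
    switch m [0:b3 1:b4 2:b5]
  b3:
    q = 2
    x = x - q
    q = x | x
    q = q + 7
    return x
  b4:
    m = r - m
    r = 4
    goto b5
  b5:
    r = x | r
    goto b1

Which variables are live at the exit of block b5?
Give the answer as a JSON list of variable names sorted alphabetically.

Answer: ["m", "r", "x"]

Analysis:
def/use:
  b0: def={m,r,x} ue=∅
  b1: def={x} ue={x}
  b2: def={m} ue={m,r}
  b3: def={q,x} ue={x}
  b4: def={m,r} ue={m,r}
  b5: def={r} ue={r,x}

Live sets:
  b0: in=∅ out={m,r,x}
  b1: in={m,r,x} out={m,r,x}
  b2: in={m,r,x} out={m,r,x}
  b3: in={x} out=∅
  b4: in={m,r,x} out={m,r,x}
  b5: in={m,r,x} out={m,r,x}

live-out(b5) = ["m", "r", "x"]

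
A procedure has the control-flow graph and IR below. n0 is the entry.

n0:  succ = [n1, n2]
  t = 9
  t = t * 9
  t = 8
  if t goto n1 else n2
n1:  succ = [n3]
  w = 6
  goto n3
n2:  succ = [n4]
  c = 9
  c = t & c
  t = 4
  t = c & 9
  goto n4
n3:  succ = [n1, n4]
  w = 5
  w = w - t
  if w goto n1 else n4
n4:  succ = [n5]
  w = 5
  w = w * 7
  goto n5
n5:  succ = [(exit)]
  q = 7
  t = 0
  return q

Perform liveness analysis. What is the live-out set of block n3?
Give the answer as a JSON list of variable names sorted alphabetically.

Per-block:
  n0: def={t} ue=∅
  n1: def={w} ue=∅
  n2: def={c,t} ue={t}
  n3: def={w} ue={t}
  n4: def={w} ue=∅
  n5: def={q,t} ue=∅

Liveness:
  n0: in=∅ out={t}
  n1: in={t} out={t}
  n2: in={t} out=∅
  n3: in={t} out={t}
  n4: in=∅ out=∅
  n5: in=∅ out=∅

live-out(n3) = ["t"]

Answer: ["t"]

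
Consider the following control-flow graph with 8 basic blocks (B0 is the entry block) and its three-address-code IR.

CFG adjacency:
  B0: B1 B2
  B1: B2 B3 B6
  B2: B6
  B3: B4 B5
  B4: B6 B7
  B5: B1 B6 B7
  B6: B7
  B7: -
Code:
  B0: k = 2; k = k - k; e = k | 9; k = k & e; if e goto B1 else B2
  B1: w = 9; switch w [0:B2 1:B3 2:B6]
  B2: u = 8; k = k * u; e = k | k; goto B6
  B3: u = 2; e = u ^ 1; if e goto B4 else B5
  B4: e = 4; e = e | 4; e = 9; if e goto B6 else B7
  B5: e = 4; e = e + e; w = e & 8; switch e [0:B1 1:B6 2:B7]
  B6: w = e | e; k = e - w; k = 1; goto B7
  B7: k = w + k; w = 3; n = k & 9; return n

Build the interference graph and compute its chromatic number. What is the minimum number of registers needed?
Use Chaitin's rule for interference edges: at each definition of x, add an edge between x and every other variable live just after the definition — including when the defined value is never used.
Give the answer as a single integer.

Per-block:
  B0: def={e,k} ue=∅
  B1: def={w} ue=∅
  B2: def={e,k,u} ue={k}
  B3: def={e,u} ue=∅
  B4: def={e} ue=∅
  B5: def={e,w} ue=∅
  B6: def={k,w} ue={e}
  B7: def={k,n,w} ue={k,w}

Liveness:
  B0 li=∅ lo={e,k}
  B1 li={e,k} lo={e,k,w}
  B2 li={k} lo={e}
  B3 li={k,w} lo={k,w}
  B4 li={k,w} lo={e,k,w}
  B5 li={k} lo={e,k,w}
  B6 li={e} lo={k,w}
  B7 li={k,w} lo=∅

Interference:
  e — {k,w}
  k — {e,u,w}
  n — ∅
  u — {k,w}
  w — {e,k,u}

Colouring:
  lower bound: {e,k,w} mutually conflict ⇒ χ ≥ 3
  3-colouring: R0={k,n}  R1={w}  R2={e,u}
  χ = 3

Answer: 3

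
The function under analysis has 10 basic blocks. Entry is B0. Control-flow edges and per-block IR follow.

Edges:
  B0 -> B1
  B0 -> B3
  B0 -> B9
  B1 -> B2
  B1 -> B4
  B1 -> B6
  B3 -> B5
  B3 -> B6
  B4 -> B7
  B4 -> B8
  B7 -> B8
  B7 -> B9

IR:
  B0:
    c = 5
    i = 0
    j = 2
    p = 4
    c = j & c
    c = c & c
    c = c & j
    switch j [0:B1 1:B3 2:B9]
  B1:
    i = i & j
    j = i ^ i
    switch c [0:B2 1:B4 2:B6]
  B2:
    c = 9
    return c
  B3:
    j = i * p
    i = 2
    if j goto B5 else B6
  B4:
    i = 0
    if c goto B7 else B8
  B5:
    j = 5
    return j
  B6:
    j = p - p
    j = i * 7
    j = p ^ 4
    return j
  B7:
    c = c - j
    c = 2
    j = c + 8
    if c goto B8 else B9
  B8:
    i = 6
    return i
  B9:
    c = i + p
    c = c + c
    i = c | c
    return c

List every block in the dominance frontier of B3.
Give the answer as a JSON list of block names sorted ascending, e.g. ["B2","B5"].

Answer: ["B6"]

Derivation:
idom tree: B1←B0 B2←B1 B3←B0 B4←B1 B5←B3 B6←B0 B7←B4 B8←B4 B9←B0
Join-block Dom:
  B6: preds {B1,B3}: {B0,B1} ∩ {B0,B3} = {B0}; idom=B0
  B8: preds {B4,B7}: {B0,B1,B4} ∩ {B0,B1,B4,B7} = {B0,B1,B4}; idom=B4
  B9: preds {B0,B7}: {B0} ∩ {B0,B1,B4,B7} = {B0}; idom=B0

DF derivation:
  B6←B1: walk B1 to B0
  B6←B3: walk B3 to B0
  B8←B4: walk · to B4
  B8←B7: walk B7 to B4
  B9←B0: walk · to B0
  B9←B7: walk B7→B4→B1 to B0
  DF(B0)=∅
  DF(B1)={B6,B9}
  DF(B2)=∅
  DF(B3)={B6}
  DF(B4)={B9}
  DF(B5)=∅
  DF(B6)=∅
  DF(B7)={B8,B9}
  DF(B8)=∅
  DF(B9)=∅

DF(B3) = ["B6"]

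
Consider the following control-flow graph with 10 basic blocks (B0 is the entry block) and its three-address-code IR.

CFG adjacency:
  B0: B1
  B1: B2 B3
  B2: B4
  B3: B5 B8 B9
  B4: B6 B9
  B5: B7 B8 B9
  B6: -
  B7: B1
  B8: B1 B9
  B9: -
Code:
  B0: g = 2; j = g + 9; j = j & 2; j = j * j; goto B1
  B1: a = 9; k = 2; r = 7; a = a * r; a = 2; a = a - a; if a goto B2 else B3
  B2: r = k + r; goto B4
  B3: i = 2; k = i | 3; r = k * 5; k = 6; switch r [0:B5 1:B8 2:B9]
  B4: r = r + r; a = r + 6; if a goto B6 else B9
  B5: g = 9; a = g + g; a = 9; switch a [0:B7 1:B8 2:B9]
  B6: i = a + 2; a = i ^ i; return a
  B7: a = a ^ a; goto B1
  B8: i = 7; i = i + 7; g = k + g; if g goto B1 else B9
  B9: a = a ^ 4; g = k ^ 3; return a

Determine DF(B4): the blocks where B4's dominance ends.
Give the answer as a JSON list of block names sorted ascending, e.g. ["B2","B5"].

Answer: ["B9"]

Analysis:
idom tree: B1←B0 B2←B1 B3←B1 B4←B2 B5←B3 B6←B4 B7←B5 B8←B3 B9←B1
Join-block Dom:
  B1: preds {B0,B7,B8}: {B0} ∩ {B0,B1,B3,B5,B7} ∩ {B0,B1,B3,B8} = {B0}; idom=B0
  B8: preds {B3,B5}: {B0,B1,B3} ∩ {B0,B1,B3,B5} = {B0,B1,B3}; idom=B3
  B9: preds {B3,B4,B5,B8}: {B0,B1,B3} ∩ {B0,B1,B2,B4} ∩ {B0,B1,B3,B5} ∩ {B0,B1,B3,B8} = {B0,B1}; idom=B1

DF walk-up:
  B1←B0: walk · to B0
  B1←B7: walk B7→B5→B3→B1 to B0
  B1←B8: walk B8→B3→B1 to B0
  B8←B3: walk · to B3
  B8←B5: walk B5 to B3
  B9←B3: walk B3 to B1
  B9←B4: walk B4→B2 to B1
  B9←B5: walk B5→B3 to B1
  B9←B8: walk B8→B3 to B1
  DF(B0)=∅
  DF(B1)={B1}
  DF(B2)={B9}
  DF(B3)={B1,B9}
  DF(B4)={B9}
  DF(B5)={B1,B8,B9}
  DF(B6)=∅
  DF(B7)={B1}
  DF(B8)={B1,B9}
  DF(B9)=∅

DF(B4) = ["B9"]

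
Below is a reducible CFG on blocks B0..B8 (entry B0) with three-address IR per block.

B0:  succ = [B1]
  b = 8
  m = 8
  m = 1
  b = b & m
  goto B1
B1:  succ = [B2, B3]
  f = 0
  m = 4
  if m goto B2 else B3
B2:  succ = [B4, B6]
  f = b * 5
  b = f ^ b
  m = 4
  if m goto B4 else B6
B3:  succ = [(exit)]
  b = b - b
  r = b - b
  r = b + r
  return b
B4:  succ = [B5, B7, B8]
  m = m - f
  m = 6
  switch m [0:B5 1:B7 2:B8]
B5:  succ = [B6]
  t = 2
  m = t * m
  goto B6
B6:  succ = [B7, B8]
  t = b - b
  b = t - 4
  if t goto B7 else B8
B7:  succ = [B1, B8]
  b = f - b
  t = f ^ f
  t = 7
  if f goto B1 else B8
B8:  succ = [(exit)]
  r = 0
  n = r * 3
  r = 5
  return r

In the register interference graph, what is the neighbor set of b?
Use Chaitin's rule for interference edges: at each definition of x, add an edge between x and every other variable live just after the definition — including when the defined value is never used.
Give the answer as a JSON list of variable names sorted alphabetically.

Answer: ["f", "m", "r", "t"]

Working:
Per-block:
  B0: {b,m} / ∅
  B1: {f,m} / ∅
  B2: {b,f,m} / {b}
  B3: {b,r} / {b}
  B4: {m} / {f,m}
  B5: {m,t} / {m}
  B6: {b,t} / {b}
  B7: {b,t} / {b,f}
  B8: {n,r} / ∅

Liveness:
  live B0: ∅→{b}
  live B1: {b}→{b}
  live B2: {b}→{b,f,m}
  live B3: {b}→∅
  live B4: {b,f,m}→{b,f,m}
  live B5: {b,f,m}→{b,f}
  live B6: {b,f}→{b,f}
  live B7: {b,f}→{b}
  live B8: ∅→∅

Conflict graph:
  b↔{f,m,r,t}
  f↔{b,m,t}
  m↔{b,f,t}
  n↔∅
  r↔{b}
  t↔{b,f,m}

N(b) = ["f", "m", "r", "t"]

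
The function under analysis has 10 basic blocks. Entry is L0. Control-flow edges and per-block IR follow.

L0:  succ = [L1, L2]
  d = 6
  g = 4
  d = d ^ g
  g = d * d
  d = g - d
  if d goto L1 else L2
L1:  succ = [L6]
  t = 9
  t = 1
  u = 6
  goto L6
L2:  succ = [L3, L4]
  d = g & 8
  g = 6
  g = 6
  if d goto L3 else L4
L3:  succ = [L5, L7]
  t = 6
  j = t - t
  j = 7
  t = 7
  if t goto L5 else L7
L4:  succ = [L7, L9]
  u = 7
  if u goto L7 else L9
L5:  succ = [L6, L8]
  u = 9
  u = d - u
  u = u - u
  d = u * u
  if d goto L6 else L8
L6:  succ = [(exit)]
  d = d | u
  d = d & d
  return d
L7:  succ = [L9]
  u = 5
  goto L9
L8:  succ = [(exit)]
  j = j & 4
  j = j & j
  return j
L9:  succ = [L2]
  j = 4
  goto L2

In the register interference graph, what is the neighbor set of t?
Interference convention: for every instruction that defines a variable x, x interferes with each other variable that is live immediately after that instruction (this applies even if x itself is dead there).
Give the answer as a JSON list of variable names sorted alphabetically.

Block summaries:
  L0 def {d,g} use ∅
  L1 def {t,u} use ∅
  L2 def {d,g} use {g}
  L3 def {j,t} use ∅
  L4 def {u} use ∅
  L5 def {d,u} use {d}
  L6 def {d} use {d,u}
  L7 def {u} use ∅
  L8 def {j} use {j}
  L9 def {j} use ∅

Liveness:
  L0: in=∅ out={d,g}
  L1: in={d} out={d,u}
  L2: in={g} out={d,g}
  L3: in={d,g} out={d,g,j}
  L4: in={g} out={g}
  L5: in={d,j} out={d,j,u}
  L6: in={d,u} out=∅
  L7: in={g} out={g}
  L8: in={j} out=∅
  L9: in={g} out={g}

Conflict graph:
  d↔{g,j,t,u}
  g↔{d,j,t,u}
  j↔{d,g,t,u}
  t↔{d,g,j}
  u↔{d,g,j}

N(t) = ["d", "g", "j"]

Answer: ["d", "g", "j"]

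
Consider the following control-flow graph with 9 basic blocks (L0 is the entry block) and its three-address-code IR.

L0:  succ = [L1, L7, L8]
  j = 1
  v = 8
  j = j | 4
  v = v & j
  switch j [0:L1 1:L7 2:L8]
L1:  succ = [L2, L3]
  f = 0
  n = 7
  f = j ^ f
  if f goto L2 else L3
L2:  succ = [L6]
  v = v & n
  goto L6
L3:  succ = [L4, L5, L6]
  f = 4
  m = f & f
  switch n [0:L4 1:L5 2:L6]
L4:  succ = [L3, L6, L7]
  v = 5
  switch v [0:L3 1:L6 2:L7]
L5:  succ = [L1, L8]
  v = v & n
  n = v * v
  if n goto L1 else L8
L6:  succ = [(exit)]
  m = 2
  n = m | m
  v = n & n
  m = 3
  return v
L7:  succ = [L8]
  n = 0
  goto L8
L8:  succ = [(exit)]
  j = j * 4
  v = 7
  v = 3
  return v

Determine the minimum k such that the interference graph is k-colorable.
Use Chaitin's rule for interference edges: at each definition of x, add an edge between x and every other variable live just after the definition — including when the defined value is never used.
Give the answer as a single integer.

def/use:
  L0: {j,v} / ∅
  L1: {f,n} / {j}
  L2: {v} / {n,v}
  L3: {f,m} / {n}
  L4: {v} / ∅
  L5: {n,v} / {n,v}
  L6: {m,n,v} / ∅
  L7: {n} / ∅
  L8: {j,v} / {j}

Liveness:
  live L0: ∅→{j,v}
  live L1: {j,v}→{j,n,v}
  live L2: {n,v}→∅
  live L3: {j,n,v}→{j,n,v}
  live L4: {j,n}→{j,n,v}
  live L5: {j,n,v}→{j,v}
  live L6: ∅→∅
  live L7: {j}→{j}
  live L8: {j}→∅

Conflict graph:
  f — {j,n,v}
  j — {f,m,n,v}
  m — {j,n,v}
  n — {f,j,m,v}
  v — {f,j,m,n}

Colouring:
  lower bound: {f,j,n,v} mutually conflict ⇒ χ ≥ 4
  assign f→r3 j→r0 m→r3 n→r1 v→r2 — no edge inside a register ⇒ χ ≤ 4
  χ = 4

Answer: 4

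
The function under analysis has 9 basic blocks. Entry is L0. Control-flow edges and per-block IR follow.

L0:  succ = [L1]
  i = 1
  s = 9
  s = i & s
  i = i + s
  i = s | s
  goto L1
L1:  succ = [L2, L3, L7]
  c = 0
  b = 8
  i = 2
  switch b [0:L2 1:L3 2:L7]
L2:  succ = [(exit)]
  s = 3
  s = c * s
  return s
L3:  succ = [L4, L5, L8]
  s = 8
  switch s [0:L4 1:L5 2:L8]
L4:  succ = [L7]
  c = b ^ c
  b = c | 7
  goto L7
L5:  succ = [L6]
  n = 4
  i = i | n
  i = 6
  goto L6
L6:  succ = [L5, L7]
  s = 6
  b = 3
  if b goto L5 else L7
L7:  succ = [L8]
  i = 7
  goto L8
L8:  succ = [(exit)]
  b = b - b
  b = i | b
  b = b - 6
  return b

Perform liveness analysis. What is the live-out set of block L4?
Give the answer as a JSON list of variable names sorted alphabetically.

Answer: ["b"]

Working:
Block summaries:
  L0: def={i,s} ue=∅
  L1: def={b,c,i} ue=∅
  L2: def={s} ue={c}
  L3: def={s} ue=∅
  L4: def={b,c} ue={b,c}
  L5: def={i,n} ue={i}
  L6: def={b,s} ue=∅
  L7: def={i} ue=∅
  L8: def={b} ue={b,i}

Live sets:
  L0: in=∅ out=∅
  L1: in=∅ out={b,c,i}
  L2: in={c} out=∅
  L3: in={b,c,i} out={b,c,i}
  L4: in={b,c} out={b}
  L5: in={i} out={i}
  L6: in={i} out={b,i}
  L7: in={b} out={b,i}
  L8: in={b,i} out=∅

live-out(L4) = ["b"]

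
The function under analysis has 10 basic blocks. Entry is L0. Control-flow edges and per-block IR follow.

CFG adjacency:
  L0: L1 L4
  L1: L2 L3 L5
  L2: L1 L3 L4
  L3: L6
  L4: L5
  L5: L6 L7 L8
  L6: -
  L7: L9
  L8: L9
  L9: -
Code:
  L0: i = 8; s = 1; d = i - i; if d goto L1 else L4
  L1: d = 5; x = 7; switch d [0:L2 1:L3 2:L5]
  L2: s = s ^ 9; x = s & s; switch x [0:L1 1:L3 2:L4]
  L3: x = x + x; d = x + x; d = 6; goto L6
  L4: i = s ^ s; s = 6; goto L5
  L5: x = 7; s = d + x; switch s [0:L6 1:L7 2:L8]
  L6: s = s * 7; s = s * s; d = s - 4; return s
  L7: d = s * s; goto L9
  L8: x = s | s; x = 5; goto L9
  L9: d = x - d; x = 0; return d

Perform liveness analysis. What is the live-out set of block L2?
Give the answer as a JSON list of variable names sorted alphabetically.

Block summaries:
  L0: def={d,i,s} ue=∅
  L1: def={d,x} ue=∅
  L2: def={s,x} ue={s}
  L3: def={d,x} ue={x}
  L4: def={i,s} ue={s}
  L5: def={s,x} ue={d}
  L6: def={d,s} ue={s}
  L7: def={d} ue={s}
  L8: def={x} ue={s}
  L9: def={d,x} ue={d,x}

Backward fixpoint:
  L0: in=∅ out={d,s}
  L1: in={s} out={d,s,x}
  L2: in={d,s} out={d,s,x}
  L3: in={s,x} out={s}
  L4: in={d,s} out={d}
  L5: in={d} out={d,s,x}
  L6: in={s} out=∅
  L7: in={s,x} out={d,x}
  L8: in={d,s} out={d,x}
  L9: in={d,x} out=∅

live-out(L2) = ["d", "s", "x"]

Answer: ["d", "s", "x"]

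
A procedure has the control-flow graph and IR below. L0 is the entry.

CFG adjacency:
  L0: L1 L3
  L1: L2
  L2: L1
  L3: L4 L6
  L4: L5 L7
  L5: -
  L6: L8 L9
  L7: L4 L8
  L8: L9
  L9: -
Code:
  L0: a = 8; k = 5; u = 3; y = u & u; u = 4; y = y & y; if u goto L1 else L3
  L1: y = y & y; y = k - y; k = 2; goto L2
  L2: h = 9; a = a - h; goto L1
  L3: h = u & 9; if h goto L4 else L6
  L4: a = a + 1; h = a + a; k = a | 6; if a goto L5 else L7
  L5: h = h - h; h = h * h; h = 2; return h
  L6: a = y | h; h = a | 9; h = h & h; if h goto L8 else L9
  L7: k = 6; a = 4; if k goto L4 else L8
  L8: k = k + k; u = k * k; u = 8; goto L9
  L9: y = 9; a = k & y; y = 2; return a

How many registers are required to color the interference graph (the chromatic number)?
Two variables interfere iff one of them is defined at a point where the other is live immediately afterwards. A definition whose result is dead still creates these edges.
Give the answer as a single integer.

def/use:
  L0 def {a,k,u,y} use ∅
  L1 def {k,y} use {k,y}
  L2 def {a,h} use {a}
  L3 def {h} use {u}
  L4 def {a,h,k} use {a}
  L5 def {h} use {h}
  L6 def {a,h} use {h,y}
  L7 def {a,k} use ∅
  L8 def {k,u} use {k}
  L9 def {a,y} use {k}

Live sets:
  L0: in=∅ out={a,k,u,y}
  L1: in={a,k,y} out={a,k,y}
  L2: in={a,k,y} out={a,k,y}
  L3: in={a,k,u,y} out={a,h,k,y}
  L4: in={a} out={h}
  L5: in={h} out=∅
  L6: in={h,k,y} out={k}
  L7: in=∅ out={a,k}
  L8: in={k} out={k}
  L9: in={k} out=∅

Interference:
  a: {h,k,u,y}
  h: {a,k,y}
  k: {a,h,u,y}
  u: {a,k,y}
  y: {a,h,k,u}

Chromatic number:
  lower bound: {a,h,k,y} mutually conflict ⇒ χ ≥ 4
  4-colouring: R0={a}  R1={k}  R2={y}  R3={h,u}
  χ = 4

Answer: 4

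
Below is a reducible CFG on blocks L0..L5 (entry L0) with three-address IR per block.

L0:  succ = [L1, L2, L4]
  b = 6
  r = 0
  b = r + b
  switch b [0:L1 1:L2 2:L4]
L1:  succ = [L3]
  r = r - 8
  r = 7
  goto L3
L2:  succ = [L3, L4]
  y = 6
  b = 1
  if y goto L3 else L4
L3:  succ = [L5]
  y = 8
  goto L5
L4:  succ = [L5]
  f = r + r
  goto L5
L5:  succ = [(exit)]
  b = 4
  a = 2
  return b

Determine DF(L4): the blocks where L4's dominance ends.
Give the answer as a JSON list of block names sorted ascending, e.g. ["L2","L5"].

idom tree: L1←L0 L2←L0 L3←L0 L4←L0 L5←L0
Join-block Dom:
  L3: preds {L1,L2}: {L0,L1} ∩ {L0,L2} = {L0}; idom=L0
  L4: preds {L0,L2}: {L0} ∩ {L0,L2} = {L0}; idom=L0
  L5: preds {L3,L4}: {L0,L3} ∩ {L0,L4} = {L0}; idom=L0

Frontier:
  L3←L1: walk L1 to L0
  L3←L2: walk L2 to L0
  L4←L0: walk · to L0
  L4←L2: walk L2 to L0
  L5←L3: walk L3 to L0
  L5←L4: walk L4 to L0
  L0 → ∅
  L1 → {L3}
  L2 → {L3,L4}
  L3 → {L5}
  L4 → {L5}
  L5 → ∅

DF(L4) = ["L5"]

Answer: ["L5"]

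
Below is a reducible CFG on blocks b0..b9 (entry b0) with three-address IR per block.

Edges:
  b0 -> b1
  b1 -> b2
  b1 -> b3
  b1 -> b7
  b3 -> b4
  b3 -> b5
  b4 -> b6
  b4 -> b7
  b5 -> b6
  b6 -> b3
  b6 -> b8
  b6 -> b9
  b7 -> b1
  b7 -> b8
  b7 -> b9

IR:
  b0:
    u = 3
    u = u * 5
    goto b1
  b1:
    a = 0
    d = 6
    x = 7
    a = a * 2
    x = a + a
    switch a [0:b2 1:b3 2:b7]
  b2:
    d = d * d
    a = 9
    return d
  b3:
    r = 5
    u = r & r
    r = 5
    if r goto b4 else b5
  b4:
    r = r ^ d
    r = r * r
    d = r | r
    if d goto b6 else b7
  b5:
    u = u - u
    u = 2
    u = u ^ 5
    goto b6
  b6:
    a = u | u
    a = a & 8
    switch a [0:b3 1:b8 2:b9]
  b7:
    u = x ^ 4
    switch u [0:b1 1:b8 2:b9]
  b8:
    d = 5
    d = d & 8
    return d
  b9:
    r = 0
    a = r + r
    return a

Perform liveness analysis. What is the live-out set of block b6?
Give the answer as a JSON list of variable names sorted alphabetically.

Answer: ["d", "x"]

Working:
def/use:
  b0: {u} / ∅
  b1: {a,d,x} / ∅
  b2: {a,d} / {d}
  b3: {r,u} / ∅
  b4: {d,r} / {d,r}
  b5: {u} / {u}
  b6: {a} / {u}
  b7: {u} / {x}
  b8: {d} / ∅
  b9: {a,r} / ∅

Backward fixpoint:
  b0 li=∅ lo=∅
  b1 li=∅ lo={d,x}
  b2 li={d} lo=∅
  b3 li={d,x} lo={d,r,u,x}
  b4 li={d,r,u,x} lo={d,u,x}
  b5 li={d,u,x} lo={d,u,x}
  b6 li={d,u,x} lo={d,x}
  b7 li={x} lo=∅
  b8 li=∅ lo=∅
  b9 li=∅ lo=∅

live-out(b6) = ["d", "x"]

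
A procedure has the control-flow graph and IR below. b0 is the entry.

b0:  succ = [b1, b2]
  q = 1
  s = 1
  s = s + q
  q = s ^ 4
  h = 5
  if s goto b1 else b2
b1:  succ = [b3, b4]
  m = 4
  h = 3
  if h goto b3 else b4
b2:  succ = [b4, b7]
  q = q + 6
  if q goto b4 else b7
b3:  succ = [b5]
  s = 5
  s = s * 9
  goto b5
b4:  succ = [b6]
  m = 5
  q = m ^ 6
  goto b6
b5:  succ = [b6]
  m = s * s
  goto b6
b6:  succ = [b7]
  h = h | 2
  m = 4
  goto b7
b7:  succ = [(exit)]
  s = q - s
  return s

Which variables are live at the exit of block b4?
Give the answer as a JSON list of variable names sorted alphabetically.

Answer: ["h", "q", "s"]

Derivation:
def/use:
  b0: def={h,q,s} ue=∅
  b1: def={h,m} ue=∅
  b2: def={q} ue={q}
  b3: def={s} ue=∅
  b4: def={m,q} ue=∅
  b5: def={m} ue={s}
  b6: def={h,m} ue={h}
  b7: def={s} ue={q,s}

Backward fixpoint:
  live b0: ∅→{h,q,s}
  live b1: {q,s}→{h,q,s}
  live b2: {h,q,s}→{h,q,s}
  live b3: {h,q}→{h,q,s}
  live b4: {h,s}→{h,q,s}
  live b5: {h,q,s}→{h,q,s}
  live b6: {h,q,s}→{q,s}
  live b7: {q,s}→∅

live-out(b4) = ["h", "q", "s"]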